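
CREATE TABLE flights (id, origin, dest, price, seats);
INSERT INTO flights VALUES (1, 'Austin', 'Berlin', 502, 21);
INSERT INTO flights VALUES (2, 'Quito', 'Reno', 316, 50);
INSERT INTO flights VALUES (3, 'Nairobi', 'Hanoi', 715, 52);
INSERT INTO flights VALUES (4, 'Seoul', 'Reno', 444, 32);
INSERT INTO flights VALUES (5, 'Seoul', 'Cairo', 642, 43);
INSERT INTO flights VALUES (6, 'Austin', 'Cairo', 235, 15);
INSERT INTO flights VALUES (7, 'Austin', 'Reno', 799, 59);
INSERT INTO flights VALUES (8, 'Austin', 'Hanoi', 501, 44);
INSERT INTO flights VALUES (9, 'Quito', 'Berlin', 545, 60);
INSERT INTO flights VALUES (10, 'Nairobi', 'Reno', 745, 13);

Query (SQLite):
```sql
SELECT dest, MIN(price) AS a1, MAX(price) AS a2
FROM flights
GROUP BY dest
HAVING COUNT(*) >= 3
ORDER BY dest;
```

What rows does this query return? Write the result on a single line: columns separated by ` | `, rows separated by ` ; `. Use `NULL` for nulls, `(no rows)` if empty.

Group flights by dest.
Per group compute: MIN(price), MAX(price).
HAVING: drop groups with fewer than 3 rows.
  Berlin: ids {1, 9} → MIN(price)=502, MAX(price)=545
  Cairo: ids {5, 6} → MIN(price)=235, MAX(price)=642
  Hanoi: ids {3, 8} → MIN(price)=501, MAX(price)=715
  Reno: ids {2, 4, 7, 10} → MIN(price)=316, MAX(price)=799

Reno | 316 | 799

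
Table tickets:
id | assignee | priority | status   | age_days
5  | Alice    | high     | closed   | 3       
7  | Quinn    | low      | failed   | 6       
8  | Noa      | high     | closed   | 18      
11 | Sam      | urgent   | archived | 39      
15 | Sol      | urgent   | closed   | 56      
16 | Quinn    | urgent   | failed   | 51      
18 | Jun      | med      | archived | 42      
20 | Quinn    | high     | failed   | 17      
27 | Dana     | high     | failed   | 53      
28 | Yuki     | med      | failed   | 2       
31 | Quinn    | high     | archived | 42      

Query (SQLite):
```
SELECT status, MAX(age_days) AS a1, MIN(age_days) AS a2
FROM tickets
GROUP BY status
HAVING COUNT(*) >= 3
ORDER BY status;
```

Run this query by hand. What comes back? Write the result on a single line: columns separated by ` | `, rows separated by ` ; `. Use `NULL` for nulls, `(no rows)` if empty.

archived | 42 | 39 ; closed | 56 | 3 ; failed | 53 | 2

Group tickets by status.
Per group compute: MAX(age_days), MIN(age_days).
HAVING: drop groups with fewer than 3 rows.
  archived: ids {11, 18, 31} → MAX(age_days)=42, MIN(age_days)=39
  closed: ids {5, 8, 15} → MAX(age_days)=56, MIN(age_days)=3
  failed: ids {7, 16, 20, 27, 28} → MAX(age_days)=53, MIN(age_days)=2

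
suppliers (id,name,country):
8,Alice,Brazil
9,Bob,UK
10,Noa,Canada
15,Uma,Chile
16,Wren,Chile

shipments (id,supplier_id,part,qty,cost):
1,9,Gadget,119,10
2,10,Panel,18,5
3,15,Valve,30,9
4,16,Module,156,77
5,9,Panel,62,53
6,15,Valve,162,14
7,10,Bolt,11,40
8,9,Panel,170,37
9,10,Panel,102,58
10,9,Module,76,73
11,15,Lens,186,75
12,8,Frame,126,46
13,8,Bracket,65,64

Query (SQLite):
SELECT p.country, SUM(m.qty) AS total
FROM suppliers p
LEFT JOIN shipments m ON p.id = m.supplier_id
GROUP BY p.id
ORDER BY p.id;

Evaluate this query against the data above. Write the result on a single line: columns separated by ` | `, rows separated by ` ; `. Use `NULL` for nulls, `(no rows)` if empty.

Brazil | 191 ; UK | 427 ; Canada | 131 ; Chile | 378 ; Chile | 156

LEFT JOIN keeps every suppliers row; unmatched ones get NULL for shipments columns.
Group by suppliers.id and compute SUM(m.qty). SUM over an all-NULL group is NULL.
  8: ids {12, 13} → SUM(m.qty)=191
  9: ids {1, 5, 8, 10} → SUM(m.qty)=427
  10: ids {2, 7, 9} → SUM(m.qty)=131
  15: ids {3, 6, 11} → SUM(m.qty)=378
  16: ids {4} → SUM(m.qty)=156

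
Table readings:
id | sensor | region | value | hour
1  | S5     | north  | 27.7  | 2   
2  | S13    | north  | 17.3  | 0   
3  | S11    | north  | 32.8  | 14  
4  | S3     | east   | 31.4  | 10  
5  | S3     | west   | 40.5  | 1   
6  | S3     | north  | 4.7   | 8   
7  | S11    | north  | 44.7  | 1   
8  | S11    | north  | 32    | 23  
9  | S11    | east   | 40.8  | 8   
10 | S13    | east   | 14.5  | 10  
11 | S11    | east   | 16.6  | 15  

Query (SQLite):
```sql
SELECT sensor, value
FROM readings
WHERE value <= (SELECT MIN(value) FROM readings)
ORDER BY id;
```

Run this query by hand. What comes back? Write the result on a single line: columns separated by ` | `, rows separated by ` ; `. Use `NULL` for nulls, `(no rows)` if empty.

Scalar subquery: MIN(value) over all readings rows = 4.7.
Keep rows where value <= that value.

S3 | 4.7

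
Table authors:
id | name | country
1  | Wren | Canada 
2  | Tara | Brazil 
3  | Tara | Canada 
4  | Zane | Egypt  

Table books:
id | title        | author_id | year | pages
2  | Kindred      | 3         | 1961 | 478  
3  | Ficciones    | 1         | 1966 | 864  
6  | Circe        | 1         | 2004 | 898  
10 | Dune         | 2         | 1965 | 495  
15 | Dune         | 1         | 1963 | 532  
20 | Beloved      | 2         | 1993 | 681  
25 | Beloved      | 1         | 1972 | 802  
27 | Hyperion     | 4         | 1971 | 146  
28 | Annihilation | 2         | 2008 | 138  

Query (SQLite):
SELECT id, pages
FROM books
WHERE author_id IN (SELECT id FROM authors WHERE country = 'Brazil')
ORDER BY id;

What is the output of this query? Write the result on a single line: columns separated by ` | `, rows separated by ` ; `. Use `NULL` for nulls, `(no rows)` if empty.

10 | 495 ; 20 | 681 ; 28 | 138

Inner query: authors.id where country = 'Brazil'.
Outer: keep books rows whose author_id is in that set.
Inner query → {2}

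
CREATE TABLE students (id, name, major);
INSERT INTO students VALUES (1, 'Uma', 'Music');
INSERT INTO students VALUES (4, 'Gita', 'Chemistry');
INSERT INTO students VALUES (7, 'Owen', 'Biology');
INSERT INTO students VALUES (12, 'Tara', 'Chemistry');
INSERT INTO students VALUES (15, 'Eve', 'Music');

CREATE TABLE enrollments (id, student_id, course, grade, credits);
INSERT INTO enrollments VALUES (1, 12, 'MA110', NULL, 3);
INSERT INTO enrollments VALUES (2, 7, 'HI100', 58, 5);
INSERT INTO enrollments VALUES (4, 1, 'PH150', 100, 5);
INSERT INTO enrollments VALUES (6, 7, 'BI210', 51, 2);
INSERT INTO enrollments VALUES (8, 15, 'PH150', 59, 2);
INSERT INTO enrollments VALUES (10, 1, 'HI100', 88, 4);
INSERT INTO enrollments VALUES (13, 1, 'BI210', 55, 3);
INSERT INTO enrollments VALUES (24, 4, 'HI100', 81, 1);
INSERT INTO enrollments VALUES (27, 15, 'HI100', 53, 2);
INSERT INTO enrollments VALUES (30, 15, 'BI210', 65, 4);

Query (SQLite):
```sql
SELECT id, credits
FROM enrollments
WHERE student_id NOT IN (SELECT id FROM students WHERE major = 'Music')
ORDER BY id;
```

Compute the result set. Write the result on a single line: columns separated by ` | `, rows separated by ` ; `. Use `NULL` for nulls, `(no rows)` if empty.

1 | 3 ; 2 | 5 ; 6 | 2 ; 24 | 1

Inner query: students.id where major = 'Music'.
Outer: keep enrollments rows whose student_id is not in that set.
Inner query → {1, 15}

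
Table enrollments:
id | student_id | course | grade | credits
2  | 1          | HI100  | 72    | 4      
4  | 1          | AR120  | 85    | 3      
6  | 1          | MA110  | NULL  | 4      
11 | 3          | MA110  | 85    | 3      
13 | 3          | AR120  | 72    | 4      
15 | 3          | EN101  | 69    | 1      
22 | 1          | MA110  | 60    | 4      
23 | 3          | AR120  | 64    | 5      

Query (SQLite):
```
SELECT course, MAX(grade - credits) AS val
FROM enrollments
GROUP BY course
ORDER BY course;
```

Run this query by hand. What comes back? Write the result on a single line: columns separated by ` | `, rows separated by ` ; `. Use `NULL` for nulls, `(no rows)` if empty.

AR120 | 82 ; EN101 | 68 ; HI100 | 68 ; MA110 | 82

For each row compute grade - credits.
Group by course; take MAX of the expression per group.
  AR120: ids {4, 13, 23} → MAX(grade - credits)=82
  EN101: ids {15} → MAX(grade - credits)=68
  HI100: ids {2} → MAX(grade - credits)=68
  MA110: ids {6, 11, 22} → MAX(grade - credits)=82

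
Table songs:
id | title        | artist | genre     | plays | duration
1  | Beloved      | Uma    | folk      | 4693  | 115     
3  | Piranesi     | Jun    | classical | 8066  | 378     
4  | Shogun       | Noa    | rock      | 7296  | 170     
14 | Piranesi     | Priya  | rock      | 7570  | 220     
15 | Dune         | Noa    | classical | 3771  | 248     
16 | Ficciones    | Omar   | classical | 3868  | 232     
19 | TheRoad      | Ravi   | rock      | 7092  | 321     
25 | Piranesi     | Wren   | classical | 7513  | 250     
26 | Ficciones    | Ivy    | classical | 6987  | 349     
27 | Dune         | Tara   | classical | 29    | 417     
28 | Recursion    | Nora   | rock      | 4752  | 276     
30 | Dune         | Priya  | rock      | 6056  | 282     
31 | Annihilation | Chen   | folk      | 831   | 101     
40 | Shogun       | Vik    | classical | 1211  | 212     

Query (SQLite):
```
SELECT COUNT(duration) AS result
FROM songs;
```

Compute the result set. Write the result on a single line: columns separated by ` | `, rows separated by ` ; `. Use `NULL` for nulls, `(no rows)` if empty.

All duration values: [115, 378, 170, 220, 248, 232, 321, 250, 349, 417, 276, 282, 101, 212].
COUNT(duration) counts non-NULL values → 14.

14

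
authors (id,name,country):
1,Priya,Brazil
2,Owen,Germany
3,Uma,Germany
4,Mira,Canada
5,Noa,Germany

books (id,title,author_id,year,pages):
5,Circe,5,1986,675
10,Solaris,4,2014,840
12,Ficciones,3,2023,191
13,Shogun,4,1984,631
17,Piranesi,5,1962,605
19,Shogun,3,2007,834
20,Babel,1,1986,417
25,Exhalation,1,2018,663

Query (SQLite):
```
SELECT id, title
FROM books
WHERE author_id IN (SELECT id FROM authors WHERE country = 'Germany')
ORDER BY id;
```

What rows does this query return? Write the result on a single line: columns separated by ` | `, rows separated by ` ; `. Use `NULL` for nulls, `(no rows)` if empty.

5 | Circe ; 12 | Ficciones ; 17 | Piranesi ; 19 | Shogun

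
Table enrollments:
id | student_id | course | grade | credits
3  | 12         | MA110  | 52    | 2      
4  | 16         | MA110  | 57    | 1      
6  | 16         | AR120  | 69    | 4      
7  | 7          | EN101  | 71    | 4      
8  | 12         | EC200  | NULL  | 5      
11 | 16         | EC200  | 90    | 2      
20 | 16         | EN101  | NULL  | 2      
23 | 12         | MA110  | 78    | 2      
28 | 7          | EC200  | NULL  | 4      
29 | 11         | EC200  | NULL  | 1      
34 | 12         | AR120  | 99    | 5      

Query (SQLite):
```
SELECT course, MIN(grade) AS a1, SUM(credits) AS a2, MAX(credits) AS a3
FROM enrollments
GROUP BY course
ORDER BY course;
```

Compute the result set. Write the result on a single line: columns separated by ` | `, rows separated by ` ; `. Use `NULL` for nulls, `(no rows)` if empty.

AR120 | 69 | 9 | 5 ; EC200 | 90 | 12 | 5 ; EN101 | 71 | 6 | 4 ; MA110 | 52 | 5 | 2

Group enrollments by course.
Per group compute: MIN(grade), SUM(credits), MAX(credits).
  AR120: ids {6, 34} → MIN(grade)=69, SUM(credits)=9, MAX(credits)=5
  EC200: ids {8, 11, 28, 29} → MIN(grade)=90, SUM(credits)=12, MAX(credits)=5
  EN101: ids {7, 20} → MIN(grade)=71, SUM(credits)=6, MAX(credits)=4
  MA110: ids {3, 4, 23} → MIN(grade)=52, SUM(credits)=5, MAX(credits)=2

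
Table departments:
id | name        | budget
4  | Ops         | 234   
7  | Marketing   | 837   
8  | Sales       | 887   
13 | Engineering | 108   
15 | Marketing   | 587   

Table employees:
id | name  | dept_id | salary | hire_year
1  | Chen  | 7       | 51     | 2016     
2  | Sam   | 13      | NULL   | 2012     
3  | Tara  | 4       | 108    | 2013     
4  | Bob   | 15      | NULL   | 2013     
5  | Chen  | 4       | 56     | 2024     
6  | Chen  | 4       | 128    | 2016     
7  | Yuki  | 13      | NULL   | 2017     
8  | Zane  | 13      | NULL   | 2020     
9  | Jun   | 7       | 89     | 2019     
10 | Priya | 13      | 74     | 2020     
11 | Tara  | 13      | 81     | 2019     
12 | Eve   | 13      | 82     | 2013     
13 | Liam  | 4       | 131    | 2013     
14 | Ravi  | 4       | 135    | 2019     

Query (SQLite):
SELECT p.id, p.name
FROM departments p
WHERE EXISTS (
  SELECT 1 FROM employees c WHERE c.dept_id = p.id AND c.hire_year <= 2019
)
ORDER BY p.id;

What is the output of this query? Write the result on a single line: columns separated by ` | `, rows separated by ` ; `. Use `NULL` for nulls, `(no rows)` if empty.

For each departments row, check whether any employees with matching dept_id has hire_year <= 2019.
Keep rows where that is true.

4 | Ops ; 7 | Marketing ; 13 | Engineering ; 15 | Marketing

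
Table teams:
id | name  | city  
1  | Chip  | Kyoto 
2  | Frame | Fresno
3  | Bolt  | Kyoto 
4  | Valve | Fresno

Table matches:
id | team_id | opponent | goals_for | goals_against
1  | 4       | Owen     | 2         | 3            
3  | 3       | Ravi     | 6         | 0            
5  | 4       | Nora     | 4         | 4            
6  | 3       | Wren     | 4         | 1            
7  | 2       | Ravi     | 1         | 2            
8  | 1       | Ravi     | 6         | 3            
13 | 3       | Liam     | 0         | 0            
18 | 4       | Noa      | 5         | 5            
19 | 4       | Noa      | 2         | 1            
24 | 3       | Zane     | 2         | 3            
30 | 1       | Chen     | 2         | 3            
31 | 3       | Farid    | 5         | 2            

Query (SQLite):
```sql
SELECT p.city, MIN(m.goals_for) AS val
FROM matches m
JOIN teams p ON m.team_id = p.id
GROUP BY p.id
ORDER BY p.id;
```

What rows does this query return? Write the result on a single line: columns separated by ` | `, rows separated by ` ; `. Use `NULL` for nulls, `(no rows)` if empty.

Kyoto | 2 ; Fresno | 1 ; Kyoto | 0 ; Fresno | 2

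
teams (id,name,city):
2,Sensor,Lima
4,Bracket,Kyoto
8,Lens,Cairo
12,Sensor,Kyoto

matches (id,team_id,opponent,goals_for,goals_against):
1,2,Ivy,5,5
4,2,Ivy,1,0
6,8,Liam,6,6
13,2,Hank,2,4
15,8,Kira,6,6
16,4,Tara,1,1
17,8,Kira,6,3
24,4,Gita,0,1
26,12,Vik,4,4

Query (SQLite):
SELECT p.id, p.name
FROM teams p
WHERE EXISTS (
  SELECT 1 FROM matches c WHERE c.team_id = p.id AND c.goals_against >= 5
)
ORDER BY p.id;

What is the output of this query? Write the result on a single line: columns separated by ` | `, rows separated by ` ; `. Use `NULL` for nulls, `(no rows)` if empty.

2 | Sensor ; 8 | Lens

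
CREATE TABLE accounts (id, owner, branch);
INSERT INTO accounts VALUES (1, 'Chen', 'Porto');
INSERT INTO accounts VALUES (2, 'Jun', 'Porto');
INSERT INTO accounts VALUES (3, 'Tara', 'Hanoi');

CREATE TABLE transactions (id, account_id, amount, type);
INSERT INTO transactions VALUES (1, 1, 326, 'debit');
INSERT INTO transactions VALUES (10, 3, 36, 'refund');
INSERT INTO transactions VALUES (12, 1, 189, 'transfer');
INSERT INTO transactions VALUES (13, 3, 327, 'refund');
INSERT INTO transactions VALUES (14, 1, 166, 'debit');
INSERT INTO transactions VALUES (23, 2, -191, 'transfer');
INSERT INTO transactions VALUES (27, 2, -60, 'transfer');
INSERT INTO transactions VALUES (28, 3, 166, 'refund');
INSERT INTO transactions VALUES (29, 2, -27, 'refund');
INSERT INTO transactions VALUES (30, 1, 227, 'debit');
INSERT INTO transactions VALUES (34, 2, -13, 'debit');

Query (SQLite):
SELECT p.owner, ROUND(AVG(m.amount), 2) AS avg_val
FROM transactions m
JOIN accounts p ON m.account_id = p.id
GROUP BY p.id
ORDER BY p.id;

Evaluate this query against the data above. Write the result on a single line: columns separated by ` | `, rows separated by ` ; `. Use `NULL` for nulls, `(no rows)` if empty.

Join each transactions row to its accounts via account_id.
Group joined rows by accounts.id; compute ROUND(AVG(m.amount), 2) per group.
  1: ids {1, 12, 14, 30} → ROUND(AVG(m.amount), 2)=227
  2: ids {23, 27, 29, 34} → ROUND(AVG(m.amount), 2)=-72.75
  3: ids {10, 13, 28} → ROUND(AVG(m.amount), 2)=176.33

Chen | 227 ; Jun | -72.75 ; Tara | 176.33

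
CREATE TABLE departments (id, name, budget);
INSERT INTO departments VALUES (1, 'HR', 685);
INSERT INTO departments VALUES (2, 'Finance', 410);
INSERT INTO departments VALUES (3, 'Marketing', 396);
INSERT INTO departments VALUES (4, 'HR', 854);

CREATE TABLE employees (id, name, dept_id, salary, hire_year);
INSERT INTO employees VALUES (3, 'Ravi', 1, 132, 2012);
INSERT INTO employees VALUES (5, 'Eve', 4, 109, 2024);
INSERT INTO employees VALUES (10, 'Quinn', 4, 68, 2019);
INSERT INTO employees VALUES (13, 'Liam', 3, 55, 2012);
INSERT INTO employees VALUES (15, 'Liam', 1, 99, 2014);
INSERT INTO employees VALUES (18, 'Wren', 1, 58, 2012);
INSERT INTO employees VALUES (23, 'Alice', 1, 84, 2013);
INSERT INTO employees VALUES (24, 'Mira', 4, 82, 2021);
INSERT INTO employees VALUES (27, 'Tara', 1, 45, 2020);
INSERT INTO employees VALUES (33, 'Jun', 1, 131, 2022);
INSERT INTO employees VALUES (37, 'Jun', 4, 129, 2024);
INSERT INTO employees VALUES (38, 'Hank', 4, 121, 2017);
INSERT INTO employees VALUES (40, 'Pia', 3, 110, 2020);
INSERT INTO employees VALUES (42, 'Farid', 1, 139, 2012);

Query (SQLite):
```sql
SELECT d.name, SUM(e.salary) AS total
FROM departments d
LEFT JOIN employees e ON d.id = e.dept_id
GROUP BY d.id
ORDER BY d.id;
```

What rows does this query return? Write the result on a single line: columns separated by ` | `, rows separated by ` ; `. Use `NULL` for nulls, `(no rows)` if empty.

HR | 688 ; Finance | NULL ; Marketing | 165 ; HR | 509

LEFT JOIN keeps every departments row; unmatched ones get NULL for employees columns.
Group by departments.id and compute SUM(e.salary). SUM over an all-NULL group is NULL.
  1: ids {3, 15, 18, 23, 27, 33, 42} → SUM(e.salary)=688
  2: ids {—} → SUM(e.salary)=NULL
  3: ids {13, 40} → SUM(e.salary)=165
  4: ids {5, 10, 24, 37, 38} → SUM(e.salary)=509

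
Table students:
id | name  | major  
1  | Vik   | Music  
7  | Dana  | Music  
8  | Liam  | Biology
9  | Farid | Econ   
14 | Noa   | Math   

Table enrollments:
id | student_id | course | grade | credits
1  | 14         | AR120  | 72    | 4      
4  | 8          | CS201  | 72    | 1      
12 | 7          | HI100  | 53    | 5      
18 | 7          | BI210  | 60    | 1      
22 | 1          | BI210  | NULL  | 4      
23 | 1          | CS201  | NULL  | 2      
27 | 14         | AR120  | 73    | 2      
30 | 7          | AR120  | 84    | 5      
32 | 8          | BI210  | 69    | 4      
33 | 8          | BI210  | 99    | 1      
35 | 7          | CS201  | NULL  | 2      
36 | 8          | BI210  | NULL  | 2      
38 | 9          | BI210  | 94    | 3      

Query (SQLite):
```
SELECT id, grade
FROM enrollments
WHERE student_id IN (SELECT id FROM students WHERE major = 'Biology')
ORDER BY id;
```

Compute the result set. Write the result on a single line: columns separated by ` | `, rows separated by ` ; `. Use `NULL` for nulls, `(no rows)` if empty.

Inner query: students.id where major = 'Biology'.
Outer: keep enrollments rows whose student_id is in that set.
Inner query → {8}

4 | 72 ; 32 | 69 ; 33 | 99 ; 36 | NULL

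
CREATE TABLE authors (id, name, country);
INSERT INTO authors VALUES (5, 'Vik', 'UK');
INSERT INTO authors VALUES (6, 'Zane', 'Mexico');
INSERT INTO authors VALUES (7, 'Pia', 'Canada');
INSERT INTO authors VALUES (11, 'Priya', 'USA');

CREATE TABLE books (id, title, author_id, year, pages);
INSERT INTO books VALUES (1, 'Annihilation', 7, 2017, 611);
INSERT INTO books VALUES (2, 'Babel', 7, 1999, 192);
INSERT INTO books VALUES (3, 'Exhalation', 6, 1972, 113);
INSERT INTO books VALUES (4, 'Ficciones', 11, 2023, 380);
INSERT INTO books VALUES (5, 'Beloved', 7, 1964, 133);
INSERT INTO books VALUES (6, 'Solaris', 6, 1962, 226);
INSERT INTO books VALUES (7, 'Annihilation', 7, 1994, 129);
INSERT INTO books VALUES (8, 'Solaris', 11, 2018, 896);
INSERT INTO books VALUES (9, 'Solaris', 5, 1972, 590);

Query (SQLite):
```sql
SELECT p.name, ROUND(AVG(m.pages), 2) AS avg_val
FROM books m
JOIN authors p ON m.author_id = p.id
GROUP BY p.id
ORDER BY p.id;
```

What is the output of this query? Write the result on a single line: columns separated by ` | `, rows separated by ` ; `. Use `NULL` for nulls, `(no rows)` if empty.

Vik | 590 ; Zane | 169.5 ; Pia | 266.25 ; Priya | 638

Join each books row to its authors via author_id.
Group joined rows by authors.id; compute ROUND(AVG(m.pages), 2) per group.
  5: ids {9} → ROUND(AVG(m.pages), 2)=590
  6: ids {3, 6} → ROUND(AVG(m.pages), 2)=169.5
  7: ids {1, 2, 5, 7} → ROUND(AVG(m.pages), 2)=266.25
  11: ids {4, 8} → ROUND(AVG(m.pages), 2)=638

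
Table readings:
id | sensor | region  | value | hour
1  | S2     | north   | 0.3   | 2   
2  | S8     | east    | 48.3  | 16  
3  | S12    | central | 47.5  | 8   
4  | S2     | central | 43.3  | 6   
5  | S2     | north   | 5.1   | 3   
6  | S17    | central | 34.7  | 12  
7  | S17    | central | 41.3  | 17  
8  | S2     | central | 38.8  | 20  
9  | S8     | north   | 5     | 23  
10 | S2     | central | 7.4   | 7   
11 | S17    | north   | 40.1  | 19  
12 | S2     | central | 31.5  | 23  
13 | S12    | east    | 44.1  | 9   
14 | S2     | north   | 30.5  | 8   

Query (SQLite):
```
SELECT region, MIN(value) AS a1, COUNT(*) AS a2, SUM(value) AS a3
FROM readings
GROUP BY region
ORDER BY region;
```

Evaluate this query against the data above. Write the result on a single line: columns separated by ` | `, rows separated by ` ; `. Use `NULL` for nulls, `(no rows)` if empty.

central | 7.4 | 7 | 244.5 ; east | 44.1 | 2 | 92.4 ; north | 0.3 | 5 | 81

Group readings by region.
Per group compute: MIN(value), COUNT(*), SUM(value).
  central: ids {3, 4, 6, 7, 8, 10, 12} → MIN(value)=7.4, COUNT(*)=7, SUM(value)=244.5
  east: ids {2, 13} → MIN(value)=44.1, COUNT(*)=2, SUM(value)=92.4
  north: ids {1, 5, 9, 11, 14} → MIN(value)=0.3, COUNT(*)=5, SUM(value)=81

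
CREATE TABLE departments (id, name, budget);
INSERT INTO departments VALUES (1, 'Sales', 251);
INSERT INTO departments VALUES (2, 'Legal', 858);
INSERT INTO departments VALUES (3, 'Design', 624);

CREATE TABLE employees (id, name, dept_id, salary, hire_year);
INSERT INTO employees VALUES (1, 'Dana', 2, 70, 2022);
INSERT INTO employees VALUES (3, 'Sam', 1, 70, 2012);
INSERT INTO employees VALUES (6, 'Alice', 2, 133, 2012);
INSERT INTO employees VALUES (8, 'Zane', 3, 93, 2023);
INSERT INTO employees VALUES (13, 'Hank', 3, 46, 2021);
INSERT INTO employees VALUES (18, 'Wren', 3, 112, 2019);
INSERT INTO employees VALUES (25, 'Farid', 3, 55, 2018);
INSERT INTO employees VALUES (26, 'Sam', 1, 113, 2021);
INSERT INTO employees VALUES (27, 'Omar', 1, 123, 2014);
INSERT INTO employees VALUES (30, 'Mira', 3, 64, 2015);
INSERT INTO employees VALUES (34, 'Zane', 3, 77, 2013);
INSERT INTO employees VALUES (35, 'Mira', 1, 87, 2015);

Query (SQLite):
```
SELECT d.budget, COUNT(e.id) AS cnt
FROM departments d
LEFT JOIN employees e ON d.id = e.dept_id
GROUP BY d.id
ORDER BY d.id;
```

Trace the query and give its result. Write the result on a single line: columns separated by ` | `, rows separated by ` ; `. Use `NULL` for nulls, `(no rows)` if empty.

251 | 4 ; 858 | 2 ; 624 | 6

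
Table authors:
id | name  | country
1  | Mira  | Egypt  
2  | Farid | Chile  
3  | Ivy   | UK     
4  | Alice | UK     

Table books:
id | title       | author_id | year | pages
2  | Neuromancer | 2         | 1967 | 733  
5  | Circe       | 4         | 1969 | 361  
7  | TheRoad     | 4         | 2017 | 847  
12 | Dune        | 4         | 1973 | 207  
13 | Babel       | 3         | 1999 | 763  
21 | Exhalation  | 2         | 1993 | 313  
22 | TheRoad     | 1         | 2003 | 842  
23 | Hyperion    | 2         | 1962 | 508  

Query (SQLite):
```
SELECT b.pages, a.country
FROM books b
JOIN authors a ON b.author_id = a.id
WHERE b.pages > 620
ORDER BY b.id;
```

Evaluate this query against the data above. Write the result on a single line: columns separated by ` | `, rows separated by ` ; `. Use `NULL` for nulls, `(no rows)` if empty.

Each books row matches the authors row where author_id = authors.id.
Then keep rows with b.pages > 620.

733 | Chile ; 847 | UK ; 763 | UK ; 842 | Egypt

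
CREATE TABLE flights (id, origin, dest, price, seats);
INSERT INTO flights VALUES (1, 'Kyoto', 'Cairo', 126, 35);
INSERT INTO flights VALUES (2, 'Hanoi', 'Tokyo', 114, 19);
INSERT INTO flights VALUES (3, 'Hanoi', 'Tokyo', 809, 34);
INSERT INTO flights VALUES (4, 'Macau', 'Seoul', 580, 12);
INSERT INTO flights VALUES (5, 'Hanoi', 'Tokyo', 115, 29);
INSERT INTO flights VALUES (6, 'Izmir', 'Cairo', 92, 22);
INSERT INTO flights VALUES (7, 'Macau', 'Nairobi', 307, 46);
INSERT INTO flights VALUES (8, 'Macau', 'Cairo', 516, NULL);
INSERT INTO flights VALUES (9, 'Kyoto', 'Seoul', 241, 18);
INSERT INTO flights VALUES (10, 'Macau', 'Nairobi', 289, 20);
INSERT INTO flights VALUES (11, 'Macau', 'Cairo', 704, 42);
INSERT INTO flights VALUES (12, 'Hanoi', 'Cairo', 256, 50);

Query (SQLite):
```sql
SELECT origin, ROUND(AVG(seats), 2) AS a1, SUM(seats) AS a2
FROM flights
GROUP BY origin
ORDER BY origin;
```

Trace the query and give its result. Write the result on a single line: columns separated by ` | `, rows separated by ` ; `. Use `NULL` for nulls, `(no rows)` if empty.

Hanoi | 33 | 132 ; Izmir | 22 | 22 ; Kyoto | 26.5 | 53 ; Macau | 30 | 120

Group flights by origin.
Per group compute: ROUND(AVG(seats), 2), SUM(seats).
  Hanoi: ids {2, 3, 5, 12} → ROUND(AVG(seats), 2)=33, SUM(seats)=132
  Izmir: ids {6} → ROUND(AVG(seats), 2)=22, SUM(seats)=22
  Kyoto: ids {1, 9} → ROUND(AVG(seats), 2)=26.5, SUM(seats)=53
  Macau: ids {4, 7, 8, 10, 11} → ROUND(AVG(seats), 2)=30, SUM(seats)=120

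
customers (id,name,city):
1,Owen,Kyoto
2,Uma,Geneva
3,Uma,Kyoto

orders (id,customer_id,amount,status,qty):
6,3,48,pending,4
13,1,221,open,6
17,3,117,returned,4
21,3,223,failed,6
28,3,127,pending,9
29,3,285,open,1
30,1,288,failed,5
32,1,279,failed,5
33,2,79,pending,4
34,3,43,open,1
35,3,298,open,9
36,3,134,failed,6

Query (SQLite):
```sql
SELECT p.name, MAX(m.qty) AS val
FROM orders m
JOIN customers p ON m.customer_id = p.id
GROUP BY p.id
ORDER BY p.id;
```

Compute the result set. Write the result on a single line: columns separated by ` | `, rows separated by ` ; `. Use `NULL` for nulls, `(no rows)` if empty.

Owen | 6 ; Uma | 4 ; Uma | 9

Join each orders row to its customers via customer_id.
Group joined rows by customers.id; compute MAX(m.qty) per group.
  1: ids {13, 30, 32} → MAX(m.qty)=6
  2: ids {33} → MAX(m.qty)=4
  3: ids {6, 17, 21, 28, 29, 34, 35, 36} → MAX(m.qty)=9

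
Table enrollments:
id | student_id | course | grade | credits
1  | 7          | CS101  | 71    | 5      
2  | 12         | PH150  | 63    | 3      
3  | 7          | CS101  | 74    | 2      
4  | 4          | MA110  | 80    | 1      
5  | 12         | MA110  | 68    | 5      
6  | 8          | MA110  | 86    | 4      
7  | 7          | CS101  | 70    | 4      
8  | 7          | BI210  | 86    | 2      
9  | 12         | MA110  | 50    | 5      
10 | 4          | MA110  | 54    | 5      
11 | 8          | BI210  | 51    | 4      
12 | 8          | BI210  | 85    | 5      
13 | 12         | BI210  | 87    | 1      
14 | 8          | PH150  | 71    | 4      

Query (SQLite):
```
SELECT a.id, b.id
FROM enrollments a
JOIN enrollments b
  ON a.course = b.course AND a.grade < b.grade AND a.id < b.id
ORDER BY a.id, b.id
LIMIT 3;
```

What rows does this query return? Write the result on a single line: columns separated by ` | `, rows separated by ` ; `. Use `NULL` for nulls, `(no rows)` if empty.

1 | 3 ; 2 | 14 ; 4 | 6

Pairs (a,b) with same course, a.grade < b.grade, a.id < b.id.
course groups: BI210:{8,11,12,13} CS101:{1,3,7} MA110:{4,5,6,9,10} PH150:{2,14}
Ordered by (a.id, b.id); first 3.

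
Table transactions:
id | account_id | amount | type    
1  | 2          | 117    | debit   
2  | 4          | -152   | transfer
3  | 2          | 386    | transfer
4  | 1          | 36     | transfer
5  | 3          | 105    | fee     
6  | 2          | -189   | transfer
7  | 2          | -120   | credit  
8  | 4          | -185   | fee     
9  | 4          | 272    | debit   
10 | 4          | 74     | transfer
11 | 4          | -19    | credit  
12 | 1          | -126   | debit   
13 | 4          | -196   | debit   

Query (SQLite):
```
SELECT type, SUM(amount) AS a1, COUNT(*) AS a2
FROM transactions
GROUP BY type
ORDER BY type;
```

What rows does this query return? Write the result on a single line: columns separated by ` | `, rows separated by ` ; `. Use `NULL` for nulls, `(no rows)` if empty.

credit | -139 | 2 ; debit | 67 | 4 ; fee | -80 | 2 ; transfer | 155 | 5

Group transactions by type.
Per group compute: SUM(amount), COUNT(*).
  credit: ids {7, 11} → SUM(amount)=-139, COUNT(*)=2
  debit: ids {1, 9, 12, 13} → SUM(amount)=67, COUNT(*)=4
  fee: ids {5, 8} → SUM(amount)=-80, COUNT(*)=2
  transfer: ids {2, 3, 4, 6, 10} → SUM(amount)=155, COUNT(*)=5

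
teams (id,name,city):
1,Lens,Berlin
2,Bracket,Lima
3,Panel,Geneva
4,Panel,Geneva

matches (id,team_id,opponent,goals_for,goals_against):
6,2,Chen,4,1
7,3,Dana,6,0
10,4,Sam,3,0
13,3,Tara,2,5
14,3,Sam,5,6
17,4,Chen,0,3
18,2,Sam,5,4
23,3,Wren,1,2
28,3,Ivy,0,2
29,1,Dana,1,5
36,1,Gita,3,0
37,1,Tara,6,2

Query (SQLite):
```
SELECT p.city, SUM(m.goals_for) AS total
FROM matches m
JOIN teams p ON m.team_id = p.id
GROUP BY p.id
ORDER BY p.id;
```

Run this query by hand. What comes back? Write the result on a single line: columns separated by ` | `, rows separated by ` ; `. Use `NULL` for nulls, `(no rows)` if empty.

Berlin | 10 ; Lima | 9 ; Geneva | 14 ; Geneva | 3

Join each matches row to its teams via team_id.
Group joined rows by teams.id; compute SUM(m.goals_for) per group.
  1: ids {29, 36, 37} → SUM(m.goals_for)=10
  2: ids {6, 18} → SUM(m.goals_for)=9
  3: ids {7, 13, 14, 23, 28} → SUM(m.goals_for)=14
  4: ids {10, 17} → SUM(m.goals_for)=3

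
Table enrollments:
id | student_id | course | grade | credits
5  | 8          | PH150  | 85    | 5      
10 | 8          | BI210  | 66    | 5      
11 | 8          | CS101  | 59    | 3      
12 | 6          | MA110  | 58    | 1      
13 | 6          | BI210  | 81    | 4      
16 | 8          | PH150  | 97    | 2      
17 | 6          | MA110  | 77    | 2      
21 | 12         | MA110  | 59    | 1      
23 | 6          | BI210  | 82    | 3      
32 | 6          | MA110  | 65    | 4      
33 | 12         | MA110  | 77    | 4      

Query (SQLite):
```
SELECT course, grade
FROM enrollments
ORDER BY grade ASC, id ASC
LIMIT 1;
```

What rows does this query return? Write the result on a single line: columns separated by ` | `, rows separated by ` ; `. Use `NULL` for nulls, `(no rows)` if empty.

MA110 | 58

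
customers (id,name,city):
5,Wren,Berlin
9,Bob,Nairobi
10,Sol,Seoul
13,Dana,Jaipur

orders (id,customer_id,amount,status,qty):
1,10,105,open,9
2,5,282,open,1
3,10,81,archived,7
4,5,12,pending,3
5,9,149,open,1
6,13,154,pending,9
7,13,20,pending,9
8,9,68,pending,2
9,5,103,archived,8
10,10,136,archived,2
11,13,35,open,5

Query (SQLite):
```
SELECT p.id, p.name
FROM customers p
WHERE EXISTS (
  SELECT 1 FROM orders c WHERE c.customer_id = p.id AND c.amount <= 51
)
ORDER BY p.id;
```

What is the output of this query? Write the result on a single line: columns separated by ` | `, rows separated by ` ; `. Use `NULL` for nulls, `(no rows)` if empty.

For each customers row, check whether any orders with matching customer_id has amount <= 51.
Keep rows where that is true.

5 | Wren ; 13 | Dana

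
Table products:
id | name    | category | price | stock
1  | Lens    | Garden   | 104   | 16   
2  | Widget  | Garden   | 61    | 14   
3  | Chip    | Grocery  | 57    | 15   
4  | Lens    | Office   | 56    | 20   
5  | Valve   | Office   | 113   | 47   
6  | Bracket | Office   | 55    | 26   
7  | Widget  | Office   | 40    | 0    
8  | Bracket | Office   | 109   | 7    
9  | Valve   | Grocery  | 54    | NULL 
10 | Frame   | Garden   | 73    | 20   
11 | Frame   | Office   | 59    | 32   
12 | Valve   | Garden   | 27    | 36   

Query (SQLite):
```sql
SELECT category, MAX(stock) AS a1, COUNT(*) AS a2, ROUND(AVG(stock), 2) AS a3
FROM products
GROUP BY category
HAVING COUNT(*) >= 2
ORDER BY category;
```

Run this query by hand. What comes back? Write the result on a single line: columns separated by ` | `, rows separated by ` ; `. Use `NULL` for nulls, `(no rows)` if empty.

Group products by category.
Per group compute: MAX(stock), COUNT(*), ROUND(AVG(stock), 2).
HAVING: drop groups with fewer than 2 rows.
  Garden: ids {1, 2, 10, 12} → MAX(stock)=36, COUNT(*)=4, ROUND(AVG(stock), 2)=21.5
  Grocery: ids {3, 9} → MAX(stock)=15, COUNT(*)=2, ROUND(AVG(stock), 2)=15
  Office: ids {4, 5, 6, 7, 8, 11} → MAX(stock)=47, COUNT(*)=6, ROUND(AVG(stock), 2)=22

Garden | 36 | 4 | 21.5 ; Grocery | 15 | 2 | 15 ; Office | 47 | 6 | 22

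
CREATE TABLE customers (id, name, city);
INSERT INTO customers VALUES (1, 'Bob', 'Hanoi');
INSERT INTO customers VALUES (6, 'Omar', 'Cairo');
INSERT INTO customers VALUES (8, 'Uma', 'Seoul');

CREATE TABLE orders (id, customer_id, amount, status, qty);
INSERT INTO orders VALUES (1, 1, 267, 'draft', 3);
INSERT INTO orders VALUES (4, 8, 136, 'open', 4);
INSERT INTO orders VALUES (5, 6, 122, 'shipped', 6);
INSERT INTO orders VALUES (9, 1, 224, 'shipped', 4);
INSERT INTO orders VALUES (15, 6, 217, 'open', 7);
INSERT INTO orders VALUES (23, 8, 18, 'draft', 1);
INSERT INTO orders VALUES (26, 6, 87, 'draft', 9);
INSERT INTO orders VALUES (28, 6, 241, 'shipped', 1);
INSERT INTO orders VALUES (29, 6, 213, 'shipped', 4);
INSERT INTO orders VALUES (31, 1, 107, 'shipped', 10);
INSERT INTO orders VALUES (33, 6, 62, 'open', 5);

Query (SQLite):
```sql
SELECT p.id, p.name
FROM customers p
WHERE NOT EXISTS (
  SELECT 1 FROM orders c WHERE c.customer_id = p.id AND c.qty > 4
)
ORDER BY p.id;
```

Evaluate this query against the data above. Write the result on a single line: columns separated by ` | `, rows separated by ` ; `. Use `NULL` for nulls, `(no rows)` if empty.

8 | Uma

For each customers row, check whether any orders with matching customer_id has qty > 4.
Keep rows where that is false.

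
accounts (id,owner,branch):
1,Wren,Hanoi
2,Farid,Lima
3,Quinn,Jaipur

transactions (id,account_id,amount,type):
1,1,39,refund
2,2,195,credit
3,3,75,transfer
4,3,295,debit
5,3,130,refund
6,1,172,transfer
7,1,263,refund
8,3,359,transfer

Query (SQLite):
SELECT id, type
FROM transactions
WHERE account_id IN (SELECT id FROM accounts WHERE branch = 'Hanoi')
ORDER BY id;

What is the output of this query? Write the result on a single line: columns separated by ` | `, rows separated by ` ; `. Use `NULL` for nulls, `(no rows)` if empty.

Inner query: accounts.id where branch = 'Hanoi'.
Outer: keep transactions rows whose account_id is in that set.
Inner query → {1}

1 | refund ; 6 | transfer ; 7 | refund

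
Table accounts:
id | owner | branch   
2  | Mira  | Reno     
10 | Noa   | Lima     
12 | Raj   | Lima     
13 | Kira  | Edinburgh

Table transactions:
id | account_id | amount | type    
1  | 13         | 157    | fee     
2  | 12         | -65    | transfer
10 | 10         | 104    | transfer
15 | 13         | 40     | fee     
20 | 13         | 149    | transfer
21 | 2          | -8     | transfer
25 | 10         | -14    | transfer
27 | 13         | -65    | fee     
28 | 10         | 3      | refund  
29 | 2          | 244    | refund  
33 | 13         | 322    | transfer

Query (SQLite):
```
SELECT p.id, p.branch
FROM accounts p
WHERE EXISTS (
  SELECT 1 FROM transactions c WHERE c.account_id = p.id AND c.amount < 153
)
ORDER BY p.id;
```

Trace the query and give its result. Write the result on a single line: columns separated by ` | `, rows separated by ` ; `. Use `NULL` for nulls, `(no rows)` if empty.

2 | Reno ; 10 | Lima ; 12 | Lima ; 13 | Edinburgh

For each accounts row, check whether any transactions with matching account_id has amount < 153.
Keep rows where that is true.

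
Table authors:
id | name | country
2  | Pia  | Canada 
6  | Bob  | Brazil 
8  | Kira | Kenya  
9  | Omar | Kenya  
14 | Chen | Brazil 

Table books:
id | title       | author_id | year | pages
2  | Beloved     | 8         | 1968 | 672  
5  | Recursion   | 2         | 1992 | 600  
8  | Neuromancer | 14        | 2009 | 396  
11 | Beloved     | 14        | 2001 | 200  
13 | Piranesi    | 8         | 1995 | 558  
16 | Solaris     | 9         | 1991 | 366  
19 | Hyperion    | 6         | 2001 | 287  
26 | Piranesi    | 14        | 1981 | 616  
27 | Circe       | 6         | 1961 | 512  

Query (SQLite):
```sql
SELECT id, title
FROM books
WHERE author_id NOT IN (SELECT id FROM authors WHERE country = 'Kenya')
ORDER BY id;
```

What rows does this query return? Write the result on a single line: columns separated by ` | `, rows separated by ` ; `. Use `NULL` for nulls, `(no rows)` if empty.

5 | Recursion ; 8 | Neuromancer ; 11 | Beloved ; 19 | Hyperion ; 26 | Piranesi ; 27 | Circe

Inner query: authors.id where country = 'Kenya'.
Outer: keep books rows whose author_id is not in that set.
Inner query → {8, 9}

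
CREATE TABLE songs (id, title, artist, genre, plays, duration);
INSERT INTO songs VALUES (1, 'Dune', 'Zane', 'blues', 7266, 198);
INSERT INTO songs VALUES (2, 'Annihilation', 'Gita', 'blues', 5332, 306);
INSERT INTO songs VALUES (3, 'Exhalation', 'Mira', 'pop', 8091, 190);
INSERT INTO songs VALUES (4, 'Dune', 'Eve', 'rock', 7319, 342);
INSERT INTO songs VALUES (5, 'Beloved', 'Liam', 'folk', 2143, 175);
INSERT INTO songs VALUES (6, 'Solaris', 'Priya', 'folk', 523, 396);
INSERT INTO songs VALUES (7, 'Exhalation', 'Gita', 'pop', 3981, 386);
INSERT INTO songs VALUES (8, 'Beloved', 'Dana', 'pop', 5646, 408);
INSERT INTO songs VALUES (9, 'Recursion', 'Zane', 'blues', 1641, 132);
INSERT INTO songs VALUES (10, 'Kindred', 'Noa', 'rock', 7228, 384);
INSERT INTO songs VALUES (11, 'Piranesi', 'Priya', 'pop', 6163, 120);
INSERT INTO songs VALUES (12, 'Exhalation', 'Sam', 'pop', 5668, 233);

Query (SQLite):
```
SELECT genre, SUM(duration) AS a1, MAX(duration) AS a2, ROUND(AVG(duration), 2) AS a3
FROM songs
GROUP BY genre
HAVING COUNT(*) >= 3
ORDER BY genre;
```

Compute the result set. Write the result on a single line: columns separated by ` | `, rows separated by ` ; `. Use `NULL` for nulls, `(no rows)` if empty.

blues | 636 | 306 | 212 ; pop | 1337 | 408 | 267.4

Group songs by genre.
Per group compute: SUM(duration), MAX(duration), ROUND(AVG(duration), 2).
HAVING: drop groups with fewer than 3 rows.
  blues: ids {1, 2, 9} → SUM(duration)=636, MAX(duration)=306, ROUND(AVG(duration), 2)=212
  folk: ids {5, 6} → SUM(duration)=571, MAX(duration)=396, ROUND(AVG(duration), 2)=285.5
  pop: ids {3, 7, 8, 11, 12} → SUM(duration)=1337, MAX(duration)=408, ROUND(AVG(duration), 2)=267.4
  rock: ids {4, 10} → SUM(duration)=726, MAX(duration)=384, ROUND(AVG(duration), 2)=363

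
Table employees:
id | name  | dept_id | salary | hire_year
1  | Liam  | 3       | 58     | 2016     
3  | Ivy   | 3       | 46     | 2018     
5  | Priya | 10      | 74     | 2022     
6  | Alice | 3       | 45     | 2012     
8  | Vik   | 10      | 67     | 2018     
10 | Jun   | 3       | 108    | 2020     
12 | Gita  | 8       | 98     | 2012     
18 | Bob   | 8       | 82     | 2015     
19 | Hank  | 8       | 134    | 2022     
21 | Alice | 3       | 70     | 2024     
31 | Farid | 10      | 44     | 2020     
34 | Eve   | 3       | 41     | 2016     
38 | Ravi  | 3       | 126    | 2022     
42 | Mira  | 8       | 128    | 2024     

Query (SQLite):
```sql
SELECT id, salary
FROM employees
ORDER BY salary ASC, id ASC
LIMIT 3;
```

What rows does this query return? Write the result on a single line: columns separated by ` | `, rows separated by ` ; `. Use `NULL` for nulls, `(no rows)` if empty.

34 | 41 ; 31 | 44 ; 6 | 45

Sort by salary asc, tiebreak id asc: (41, id=34), (44, id=31), (45, id=6), (46, id=3), (58, id=1), (67, id=8) …. Take first 3.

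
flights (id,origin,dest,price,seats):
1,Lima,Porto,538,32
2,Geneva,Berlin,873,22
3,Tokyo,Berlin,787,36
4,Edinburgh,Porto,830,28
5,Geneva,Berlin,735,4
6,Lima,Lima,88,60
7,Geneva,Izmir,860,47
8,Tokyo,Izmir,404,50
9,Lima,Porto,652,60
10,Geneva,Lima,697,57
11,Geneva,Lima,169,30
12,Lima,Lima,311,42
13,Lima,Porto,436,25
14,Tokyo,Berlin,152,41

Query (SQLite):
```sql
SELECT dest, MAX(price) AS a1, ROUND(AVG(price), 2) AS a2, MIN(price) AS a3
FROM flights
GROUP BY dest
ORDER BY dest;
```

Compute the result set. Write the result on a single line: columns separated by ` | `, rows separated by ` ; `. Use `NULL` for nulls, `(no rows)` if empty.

Group flights by dest.
Per group compute: MAX(price), ROUND(AVG(price), 2), MIN(price).
  Berlin: ids {2, 3, 5, 14} → MAX(price)=873, ROUND(AVG(price), 2)=636.75, MIN(price)=152
  Izmir: ids {7, 8} → MAX(price)=860, ROUND(AVG(price), 2)=632, MIN(price)=404
  Lima: ids {6, 10, 11, 12} → MAX(price)=697, ROUND(AVG(price), 2)=316.25, MIN(price)=88
  Porto: ids {1, 4, 9, 13} → MAX(price)=830, ROUND(AVG(price), 2)=614, MIN(price)=436

Berlin | 873 | 636.75 | 152 ; Izmir | 860 | 632 | 404 ; Lima | 697 | 316.25 | 88 ; Porto | 830 | 614 | 436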